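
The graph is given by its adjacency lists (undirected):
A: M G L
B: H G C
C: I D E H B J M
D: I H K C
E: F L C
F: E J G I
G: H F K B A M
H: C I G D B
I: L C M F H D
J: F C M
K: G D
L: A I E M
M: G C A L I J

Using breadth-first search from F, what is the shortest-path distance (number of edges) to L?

2

Level 0: F
Level 1: E, G, I, J
Level 2: A, B, C, D, H, K, L, M
L first appears at level 2.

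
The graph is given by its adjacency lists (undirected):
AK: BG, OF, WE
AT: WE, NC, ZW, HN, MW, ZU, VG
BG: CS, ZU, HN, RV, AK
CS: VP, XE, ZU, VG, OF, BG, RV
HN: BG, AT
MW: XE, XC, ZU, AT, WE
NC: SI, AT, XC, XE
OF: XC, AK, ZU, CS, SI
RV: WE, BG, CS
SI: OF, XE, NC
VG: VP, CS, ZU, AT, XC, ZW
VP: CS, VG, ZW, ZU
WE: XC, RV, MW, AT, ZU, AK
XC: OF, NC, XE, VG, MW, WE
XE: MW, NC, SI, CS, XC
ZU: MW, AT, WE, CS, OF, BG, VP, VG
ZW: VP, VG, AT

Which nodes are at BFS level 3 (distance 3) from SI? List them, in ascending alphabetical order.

BG, HN, RV, VG, VP, WE, ZW

Level 0: SI
Level 1: NC, OF, XE
Level 2: AK, AT, CS, MW, XC, ZU
Level 3: BG, HN, RV, VG, VP, WE, ZW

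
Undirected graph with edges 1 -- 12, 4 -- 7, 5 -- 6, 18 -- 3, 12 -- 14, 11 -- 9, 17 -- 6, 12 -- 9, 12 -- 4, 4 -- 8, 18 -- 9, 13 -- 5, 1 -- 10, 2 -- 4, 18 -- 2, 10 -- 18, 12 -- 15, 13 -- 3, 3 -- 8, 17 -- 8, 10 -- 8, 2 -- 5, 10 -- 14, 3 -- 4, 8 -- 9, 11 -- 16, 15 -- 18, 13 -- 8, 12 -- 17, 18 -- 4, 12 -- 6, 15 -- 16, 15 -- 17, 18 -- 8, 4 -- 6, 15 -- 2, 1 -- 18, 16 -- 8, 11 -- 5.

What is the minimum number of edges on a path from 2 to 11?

2

Level 0: 2
Level 1: 4, 5, 15, 18
Level 2: 1, 3, 6, 7, 8, 9, 10, 11, 12, 13, 16, 17
Level 3: 14
11 first appears at level 2.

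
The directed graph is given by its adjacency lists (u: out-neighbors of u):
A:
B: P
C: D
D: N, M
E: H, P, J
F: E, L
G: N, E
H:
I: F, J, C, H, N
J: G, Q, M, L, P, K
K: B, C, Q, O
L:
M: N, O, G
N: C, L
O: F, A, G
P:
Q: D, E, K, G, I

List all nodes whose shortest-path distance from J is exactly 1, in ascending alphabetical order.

Level 0: J
Level 1: G, K, L, M, P, Q
Level 2: B, C, D, E, I, N, O
Level 3: A, F, H

G, K, L, M, P, Q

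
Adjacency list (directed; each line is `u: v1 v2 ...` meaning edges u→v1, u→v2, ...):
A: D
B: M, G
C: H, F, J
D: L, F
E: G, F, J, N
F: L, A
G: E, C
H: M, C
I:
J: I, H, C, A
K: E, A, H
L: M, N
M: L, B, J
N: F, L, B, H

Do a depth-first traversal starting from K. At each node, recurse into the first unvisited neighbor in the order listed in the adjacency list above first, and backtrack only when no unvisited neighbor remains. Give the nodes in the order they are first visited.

K -> E -> G -> C -> H -> M -> L -> N -> F -> A -> D -> B -> J -> I

Visit K
K → E
E → G
G → C
C → H
H → M
M → L
L → N
N → F
F → A
A → D
N → B
M → J
J → I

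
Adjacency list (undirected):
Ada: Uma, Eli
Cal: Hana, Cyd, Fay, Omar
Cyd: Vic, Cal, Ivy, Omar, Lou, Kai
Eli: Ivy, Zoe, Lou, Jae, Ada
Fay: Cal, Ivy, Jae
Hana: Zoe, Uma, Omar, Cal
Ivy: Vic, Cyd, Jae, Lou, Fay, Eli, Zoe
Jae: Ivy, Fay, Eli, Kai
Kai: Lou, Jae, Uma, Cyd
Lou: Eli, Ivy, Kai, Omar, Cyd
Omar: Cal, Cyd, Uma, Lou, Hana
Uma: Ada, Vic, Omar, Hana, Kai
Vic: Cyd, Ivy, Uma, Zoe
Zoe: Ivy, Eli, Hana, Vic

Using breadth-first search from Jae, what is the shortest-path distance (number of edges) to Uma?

Level 0: Jae
Level 1: Eli, Fay, Ivy, Kai
Level 2: Ada, Cal, Cyd, Lou, Uma, Vic, Zoe
Level 3: Hana, Omar
Uma first appears at level 2.

2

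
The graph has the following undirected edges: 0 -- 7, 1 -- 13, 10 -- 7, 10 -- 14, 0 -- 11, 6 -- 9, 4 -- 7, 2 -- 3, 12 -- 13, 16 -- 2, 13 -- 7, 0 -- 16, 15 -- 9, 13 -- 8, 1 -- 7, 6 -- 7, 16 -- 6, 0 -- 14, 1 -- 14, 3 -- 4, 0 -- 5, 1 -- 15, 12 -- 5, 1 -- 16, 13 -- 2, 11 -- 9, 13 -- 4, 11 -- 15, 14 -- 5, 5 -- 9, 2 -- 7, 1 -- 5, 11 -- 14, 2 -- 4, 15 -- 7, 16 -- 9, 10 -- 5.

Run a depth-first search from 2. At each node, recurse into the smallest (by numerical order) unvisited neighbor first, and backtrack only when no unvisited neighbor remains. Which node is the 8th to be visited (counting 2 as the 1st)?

13

Visit 2
2 → 3
3 → 4
4 → 7
7 → 0
0 → 5
5 → 1
1 → 13
13 → 8
13 → 12
1 → 14
14 → 10
14 → 11
11 → 9
9 → 6
6 → 16
9 → 15

Visit order: 2, 3, 4, 7, 0, 5, 1, 13, 8, 12, 14, 10, 11, 9, 6, 16, 15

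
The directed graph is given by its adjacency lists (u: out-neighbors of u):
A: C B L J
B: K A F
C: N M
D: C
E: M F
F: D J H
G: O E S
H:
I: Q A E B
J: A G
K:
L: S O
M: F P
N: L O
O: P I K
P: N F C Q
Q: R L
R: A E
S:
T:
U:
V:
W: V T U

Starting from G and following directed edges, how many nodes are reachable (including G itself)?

19

BFS from G visits: G, O, E, S, P, I, K, M, F, N, C, Q, A, B, D, J, H, L, R
Reachable nodes: 19 of 23 total.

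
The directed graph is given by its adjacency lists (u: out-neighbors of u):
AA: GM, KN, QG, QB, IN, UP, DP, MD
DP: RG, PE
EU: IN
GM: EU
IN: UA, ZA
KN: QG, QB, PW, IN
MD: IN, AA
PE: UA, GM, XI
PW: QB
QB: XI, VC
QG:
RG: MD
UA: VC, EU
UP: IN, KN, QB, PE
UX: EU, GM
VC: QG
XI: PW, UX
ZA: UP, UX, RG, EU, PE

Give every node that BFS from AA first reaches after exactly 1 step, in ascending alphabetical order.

DP, GM, IN, KN, MD, QB, QG, UP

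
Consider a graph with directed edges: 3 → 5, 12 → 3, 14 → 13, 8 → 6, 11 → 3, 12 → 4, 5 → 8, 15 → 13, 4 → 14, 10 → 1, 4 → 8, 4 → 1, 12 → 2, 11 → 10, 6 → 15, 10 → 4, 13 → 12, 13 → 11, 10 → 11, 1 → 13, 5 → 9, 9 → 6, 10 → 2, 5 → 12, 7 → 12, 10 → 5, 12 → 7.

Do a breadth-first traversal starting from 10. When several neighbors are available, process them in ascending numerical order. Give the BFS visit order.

Visit 10; enqueue 1, 2, 4, 5, 11 → queue [1, 2, 4, 5, 11]
Visit 1; enqueue 13 → queue [2, 4, 5, 11, 13]
Visit 2 → queue [4, 5, 11, 13]
Visit 4; enqueue 8, 14 → queue [5, 11, 13, 8, 14]
Visit 5; enqueue 9, 12 → queue [11, 13, 8, 14, 9, 12]
Visit 11; enqueue 3 → queue [13, 8, 14, 9, 12, 3]
Visit 13 → queue [8, 14, 9, 12, 3]
Visit 8; enqueue 6 → queue [14, 9, 12, 3, 6]
Visit 14 → queue [9, 12, 3, 6]
Visit 9 → queue [12, 3, 6]
Visit 12; enqueue 7 → queue [3, 6, 7]
Visit 3 → queue [6, 7]
Visit 6; enqueue 15 → queue [7, 15]
Visit 7 → queue [15]
Visit 15 → queue []

10 1 2 4 5 11 13 8 14 9 12 3 6 7 15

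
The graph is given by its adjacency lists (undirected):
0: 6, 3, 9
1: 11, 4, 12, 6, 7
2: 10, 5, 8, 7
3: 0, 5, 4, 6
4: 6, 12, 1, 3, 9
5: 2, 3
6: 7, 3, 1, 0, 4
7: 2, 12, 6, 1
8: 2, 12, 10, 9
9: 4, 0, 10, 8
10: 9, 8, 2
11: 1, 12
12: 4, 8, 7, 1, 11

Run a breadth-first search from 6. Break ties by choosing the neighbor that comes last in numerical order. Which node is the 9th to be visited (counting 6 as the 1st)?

Visit 6; enqueue 7, 4, 3, 1, 0 → queue [7, 4, 3, 1, 0]
Visit 7; enqueue 12, 2 → queue [4, 3, 1, 0, 12, 2]
Visit 4; enqueue 9 → queue [3, 1, 0, 12, 2, 9]
Visit 3; enqueue 5 → queue [1, 0, 12, 2, 9, 5]
Visit 1; enqueue 11 → queue [0, 12, 2, 9, 5, 11]
Visit 0 → queue [12, 2, 9, 5, 11]
Visit 12; enqueue 8 → queue [2, 9, 5, 11, 8]
Visit 2; enqueue 10 → queue [9, 5, 11, 8, 10]
Visit 9 → queue [5, 11, 8, 10]
Visit 5 → queue [11, 8, 10]
Visit 11 → queue [8, 10]
Visit 8 → queue [10]
Visit 10 → queue []

Visit order: 6, 7, 4, 3, 1, 0, 12, 2, 9, 5, 11, 8, 10

9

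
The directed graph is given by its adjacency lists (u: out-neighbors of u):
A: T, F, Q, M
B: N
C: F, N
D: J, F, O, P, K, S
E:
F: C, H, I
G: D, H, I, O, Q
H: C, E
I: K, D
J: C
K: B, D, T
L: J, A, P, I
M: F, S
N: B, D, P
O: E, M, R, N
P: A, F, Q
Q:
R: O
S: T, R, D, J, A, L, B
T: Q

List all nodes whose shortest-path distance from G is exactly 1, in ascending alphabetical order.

Level 0: G
Level 1: D, H, I, O, Q
Level 2: C, E, F, J, K, M, N, P, R, S
Level 3: A, B, L, T

D, H, I, O, Q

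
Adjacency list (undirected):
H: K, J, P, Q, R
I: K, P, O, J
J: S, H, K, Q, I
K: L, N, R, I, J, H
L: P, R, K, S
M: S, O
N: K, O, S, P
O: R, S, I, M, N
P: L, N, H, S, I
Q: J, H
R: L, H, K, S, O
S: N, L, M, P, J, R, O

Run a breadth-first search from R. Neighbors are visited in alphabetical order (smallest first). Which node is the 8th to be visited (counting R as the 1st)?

Visit R; enqueue H, K, L, O, S → queue [H, K, L, O, S]
Visit H; enqueue J, P, Q → queue [K, L, O, S, J, P, Q]
Visit K; enqueue I, N → queue [L, O, S, J, P, Q, I, N]
Visit L → queue [O, S, J, P, Q, I, N]
Visit O; enqueue M → queue [S, J, P, Q, I, N, M]
Visit S → queue [J, P, Q, I, N, M]
Visit J → queue [P, Q, I, N, M]
Visit P → queue [Q, I, N, M]
Visit Q → queue [I, N, M]
Visit I → queue [N, M]
Visit N → queue [M]
Visit M → queue []

Visit order: R, H, K, L, O, S, J, P, Q, I, N, M

P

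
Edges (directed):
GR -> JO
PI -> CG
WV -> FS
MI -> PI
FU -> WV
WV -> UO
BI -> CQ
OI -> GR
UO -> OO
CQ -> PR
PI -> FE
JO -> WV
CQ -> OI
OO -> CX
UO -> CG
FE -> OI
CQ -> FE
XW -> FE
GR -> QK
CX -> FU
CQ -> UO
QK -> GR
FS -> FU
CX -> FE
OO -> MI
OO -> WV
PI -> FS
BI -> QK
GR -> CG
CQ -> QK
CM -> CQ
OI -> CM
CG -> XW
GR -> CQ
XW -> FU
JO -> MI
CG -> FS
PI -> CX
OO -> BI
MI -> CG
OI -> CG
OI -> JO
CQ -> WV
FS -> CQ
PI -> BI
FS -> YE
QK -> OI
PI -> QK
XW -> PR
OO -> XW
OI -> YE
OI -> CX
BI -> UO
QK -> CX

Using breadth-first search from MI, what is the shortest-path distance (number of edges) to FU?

Level 0: MI
Level 1: CG, PI
Level 2: BI, CX, FE, FS, QK, XW
Level 3: CQ, FU, GR, OI, PR, UO, YE
Level 4: CM, JO, OO, WV
FU first appears at level 3.

3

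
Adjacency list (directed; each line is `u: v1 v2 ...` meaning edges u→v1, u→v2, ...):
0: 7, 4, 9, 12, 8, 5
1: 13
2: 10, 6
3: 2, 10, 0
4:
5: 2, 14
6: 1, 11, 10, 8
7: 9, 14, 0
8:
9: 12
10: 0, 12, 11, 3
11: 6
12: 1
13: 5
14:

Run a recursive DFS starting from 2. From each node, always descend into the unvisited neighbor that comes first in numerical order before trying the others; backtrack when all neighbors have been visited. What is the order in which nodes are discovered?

2 → 6 → 1 → 13 → 5 → 14 → 8 → 10 → 0 → 4 → 7 → 9 → 12 → 3 → 11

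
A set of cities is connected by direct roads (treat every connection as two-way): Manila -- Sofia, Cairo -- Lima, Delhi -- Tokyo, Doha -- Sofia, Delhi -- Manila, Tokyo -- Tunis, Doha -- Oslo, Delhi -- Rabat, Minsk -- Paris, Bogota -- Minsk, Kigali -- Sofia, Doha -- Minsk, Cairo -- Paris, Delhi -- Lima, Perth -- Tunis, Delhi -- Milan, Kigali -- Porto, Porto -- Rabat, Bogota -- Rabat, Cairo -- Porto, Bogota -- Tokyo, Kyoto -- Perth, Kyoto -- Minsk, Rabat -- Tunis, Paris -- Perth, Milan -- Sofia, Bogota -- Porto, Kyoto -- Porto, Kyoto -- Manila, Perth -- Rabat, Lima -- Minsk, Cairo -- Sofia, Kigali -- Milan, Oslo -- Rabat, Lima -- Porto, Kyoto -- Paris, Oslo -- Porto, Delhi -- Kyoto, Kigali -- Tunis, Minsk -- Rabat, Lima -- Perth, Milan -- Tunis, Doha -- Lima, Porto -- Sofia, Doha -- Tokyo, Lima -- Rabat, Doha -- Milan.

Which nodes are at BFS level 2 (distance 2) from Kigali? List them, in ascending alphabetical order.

Level 0: Kigali
Level 1: Milan, Porto, Sofia, Tunis
Level 2: Bogota, Cairo, Delhi, Doha, Kyoto, Lima, Manila, Oslo, Perth, Rabat, Tokyo
Level 3: Minsk, Paris

Bogota, Cairo, Delhi, Doha, Kyoto, Lima, Manila, Oslo, Perth, Rabat, Tokyo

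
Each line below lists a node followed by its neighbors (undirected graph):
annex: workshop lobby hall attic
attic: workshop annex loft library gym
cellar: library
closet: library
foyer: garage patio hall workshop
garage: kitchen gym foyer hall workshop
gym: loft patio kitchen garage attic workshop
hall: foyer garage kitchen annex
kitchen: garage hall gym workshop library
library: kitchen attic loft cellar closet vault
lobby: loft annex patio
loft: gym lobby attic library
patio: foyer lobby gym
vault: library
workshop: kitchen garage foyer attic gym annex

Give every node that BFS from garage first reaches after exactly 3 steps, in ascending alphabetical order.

Level 0: garage
Level 1: foyer, gym, hall, kitchen, workshop
Level 2: annex, attic, library, loft, patio
Level 3: cellar, closet, lobby, vault

cellar, closet, lobby, vault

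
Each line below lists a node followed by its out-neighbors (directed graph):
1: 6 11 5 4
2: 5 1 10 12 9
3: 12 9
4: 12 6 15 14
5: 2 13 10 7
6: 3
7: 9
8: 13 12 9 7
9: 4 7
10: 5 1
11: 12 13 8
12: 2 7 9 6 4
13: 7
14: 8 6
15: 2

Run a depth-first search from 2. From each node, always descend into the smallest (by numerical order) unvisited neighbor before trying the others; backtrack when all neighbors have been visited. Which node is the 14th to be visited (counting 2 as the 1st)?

Visit 2
2 → 1
1 → 4
4 → 6
6 → 3
3 → 9
9 → 7
3 → 12
4 → 14
14 → 8
8 → 13
4 → 15
1 → 5
5 → 10
1 → 11

Visit order: 2, 1, 4, 6, 3, 9, 7, 12, 14, 8, 13, 15, 5, 10, 11

10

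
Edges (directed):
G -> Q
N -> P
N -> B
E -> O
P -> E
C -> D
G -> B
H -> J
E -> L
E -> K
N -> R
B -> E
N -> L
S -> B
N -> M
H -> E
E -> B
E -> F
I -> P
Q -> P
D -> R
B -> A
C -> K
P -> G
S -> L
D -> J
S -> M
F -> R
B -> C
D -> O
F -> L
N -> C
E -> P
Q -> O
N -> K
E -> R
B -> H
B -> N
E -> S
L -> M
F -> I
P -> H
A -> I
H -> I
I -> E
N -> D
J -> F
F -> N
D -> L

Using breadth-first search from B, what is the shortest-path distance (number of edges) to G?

3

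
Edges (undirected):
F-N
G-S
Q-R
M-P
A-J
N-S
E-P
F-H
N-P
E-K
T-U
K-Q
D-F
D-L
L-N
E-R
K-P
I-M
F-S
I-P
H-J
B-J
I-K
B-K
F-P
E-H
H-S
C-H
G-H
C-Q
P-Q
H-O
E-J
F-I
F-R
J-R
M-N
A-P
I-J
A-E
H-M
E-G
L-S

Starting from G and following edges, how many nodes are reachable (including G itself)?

BFS from G visits: G, E, H, S, A, J, K, P, R, C, F, M, O, L, N, B, I, Q, D
Reachable nodes: 19 of 21 total.

19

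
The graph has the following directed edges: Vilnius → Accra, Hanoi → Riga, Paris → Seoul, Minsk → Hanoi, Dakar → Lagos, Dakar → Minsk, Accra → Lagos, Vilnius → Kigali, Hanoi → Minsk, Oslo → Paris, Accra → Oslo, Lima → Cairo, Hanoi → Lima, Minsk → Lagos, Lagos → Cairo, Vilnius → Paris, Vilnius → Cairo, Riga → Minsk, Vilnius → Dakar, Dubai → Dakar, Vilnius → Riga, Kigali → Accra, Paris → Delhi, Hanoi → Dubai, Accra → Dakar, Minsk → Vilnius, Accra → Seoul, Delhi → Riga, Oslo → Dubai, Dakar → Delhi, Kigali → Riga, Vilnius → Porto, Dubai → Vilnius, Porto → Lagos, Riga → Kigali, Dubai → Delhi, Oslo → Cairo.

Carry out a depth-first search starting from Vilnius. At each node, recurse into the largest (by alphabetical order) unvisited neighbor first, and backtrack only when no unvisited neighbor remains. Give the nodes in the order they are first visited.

Vilnius Riga Minsk Lagos Cairo Hanoi Lima Dubai Delhi Dakar Kigali Accra Seoul Oslo Paris Porto

Visit Vilnius
Vilnius → Riga
Riga → Minsk
Minsk → Lagos
Lagos → Cairo
Minsk → Hanoi
Hanoi → Lima
Hanoi → Dubai
Dubai → Delhi
Dubai → Dakar
Riga → Kigali
Kigali → Accra
Accra → Seoul
Accra → Oslo
Oslo → Paris
Vilnius → Porto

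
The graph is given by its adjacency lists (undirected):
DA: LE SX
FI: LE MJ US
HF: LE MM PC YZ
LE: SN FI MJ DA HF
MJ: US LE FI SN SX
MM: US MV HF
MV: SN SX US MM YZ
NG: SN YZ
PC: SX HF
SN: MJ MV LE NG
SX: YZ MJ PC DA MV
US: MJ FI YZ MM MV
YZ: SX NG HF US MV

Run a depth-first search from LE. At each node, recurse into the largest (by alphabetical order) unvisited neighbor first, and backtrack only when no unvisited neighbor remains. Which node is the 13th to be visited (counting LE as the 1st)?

Visit LE
LE → SN
SN → NG
NG → YZ
YZ → US
US → MV
MV → SX
SX → PC
PC → HF
HF → MM
SX → MJ
MJ → FI
SX → DA

Visit order: LE, SN, NG, YZ, US, MV, SX, PC, HF, MM, MJ, FI, DA

DA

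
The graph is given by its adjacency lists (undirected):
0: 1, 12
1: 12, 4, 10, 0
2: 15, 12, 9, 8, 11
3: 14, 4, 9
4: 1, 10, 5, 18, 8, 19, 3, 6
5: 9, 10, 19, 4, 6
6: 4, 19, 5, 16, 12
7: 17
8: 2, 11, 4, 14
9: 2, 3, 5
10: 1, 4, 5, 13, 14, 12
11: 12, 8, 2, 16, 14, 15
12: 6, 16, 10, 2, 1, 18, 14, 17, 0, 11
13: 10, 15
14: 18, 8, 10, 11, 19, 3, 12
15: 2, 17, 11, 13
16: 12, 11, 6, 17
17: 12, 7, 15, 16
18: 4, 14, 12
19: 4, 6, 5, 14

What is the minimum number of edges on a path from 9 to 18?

3

Level 0: 9
Level 1: 2, 3, 5
Level 2: 4, 6, 8, 10, 11, 12, 14, 15, 19
Level 3: 0, 1, 13, 16, 17, 18
Level 4: 7
18 first appears at level 3.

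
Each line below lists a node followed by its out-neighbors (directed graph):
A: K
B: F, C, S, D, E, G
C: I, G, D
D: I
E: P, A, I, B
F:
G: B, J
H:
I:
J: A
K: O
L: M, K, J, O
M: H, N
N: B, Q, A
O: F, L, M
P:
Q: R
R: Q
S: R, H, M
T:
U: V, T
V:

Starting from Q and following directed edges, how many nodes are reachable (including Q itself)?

2

BFS from Q visits: Q, R
Reachable nodes: 2 of 22 total.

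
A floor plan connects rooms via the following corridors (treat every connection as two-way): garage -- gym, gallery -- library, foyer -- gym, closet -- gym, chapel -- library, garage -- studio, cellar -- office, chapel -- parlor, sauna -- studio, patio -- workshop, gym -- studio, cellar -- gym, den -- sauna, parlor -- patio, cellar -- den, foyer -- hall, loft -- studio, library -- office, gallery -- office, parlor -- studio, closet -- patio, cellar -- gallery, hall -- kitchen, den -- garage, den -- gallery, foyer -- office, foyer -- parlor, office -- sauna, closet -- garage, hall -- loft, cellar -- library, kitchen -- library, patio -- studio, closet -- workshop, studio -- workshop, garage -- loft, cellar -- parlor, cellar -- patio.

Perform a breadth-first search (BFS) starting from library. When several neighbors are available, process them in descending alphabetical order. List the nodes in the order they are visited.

Visit library; enqueue office, kitchen, gallery, chapel, cellar → queue [office, kitchen, gallery, chapel, cellar]
Visit office; enqueue sauna, foyer → queue [kitchen, gallery, chapel, cellar, sauna, foyer]
Visit kitchen; enqueue hall → queue [gallery, chapel, cellar, sauna, foyer, hall]
Visit gallery; enqueue den → queue [chapel, cellar, sauna, foyer, hall, den]
Visit chapel; enqueue parlor → queue [cellar, sauna, foyer, hall, den, parlor]
Visit cellar; enqueue patio, gym → queue [sauna, foyer, hall, den, parlor, patio, gym]
Visit sauna; enqueue studio → queue [foyer, hall, den, parlor, patio, gym, studio]
Visit foyer → queue [hall, den, parlor, patio, gym, studio]
Visit hall; enqueue loft → queue [den, parlor, patio, gym, studio, loft]
Visit den; enqueue garage → queue [parlor, patio, gym, studio, loft, garage]
Visit parlor → queue [patio, gym, studio, loft, garage]
Visit patio; enqueue workshop, closet → queue [gym, studio, loft, garage, workshop, closet]
Visit gym → queue [studio, loft, garage, workshop, closet]
Visit studio → queue [loft, garage, workshop, closet]
Visit loft → queue [garage, workshop, closet]
Visit garage → queue [workshop, closet]
Visit workshop → queue [closet]
Visit closet → queue []

library → office → kitchen → gallery → chapel → cellar → sauna → foyer → hall → den → parlor → patio → gym → studio → loft → garage → workshop → closet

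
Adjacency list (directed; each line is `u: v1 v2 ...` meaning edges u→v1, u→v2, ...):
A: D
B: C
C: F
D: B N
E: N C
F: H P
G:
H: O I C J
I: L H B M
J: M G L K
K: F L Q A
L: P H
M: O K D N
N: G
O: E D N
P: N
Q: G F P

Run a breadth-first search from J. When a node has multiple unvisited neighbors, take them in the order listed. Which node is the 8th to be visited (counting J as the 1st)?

Visit J; enqueue M, G, L, K → queue [M, G, L, K]
Visit M; enqueue O, D, N → queue [G, L, K, O, D, N]
Visit G → queue [L, K, O, D, N]
Visit L; enqueue P, H → queue [K, O, D, N, P, H]
Visit K; enqueue F, Q, A → queue [O, D, N, P, H, F, Q, A]
Visit O; enqueue E → queue [D, N, P, H, F, Q, A, E]
Visit D; enqueue B → queue [N, P, H, F, Q, A, E, B]
Visit N → queue [P, H, F, Q, A, E, B]
Visit P → queue [H, F, Q, A, E, B]
Visit H; enqueue I, C → queue [F, Q, A, E, B, I, C]
Visit F → queue [Q, A, E, B, I, C]
Visit Q → queue [A, E, B, I, C]
Visit A → queue [E, B, I, C]
Visit E → queue [B, I, C]
Visit B → queue [I, C]
Visit I → queue [C]
Visit C → queue []

Visit order: J, M, G, L, K, O, D, N, P, H, F, Q, A, E, B, I, C

N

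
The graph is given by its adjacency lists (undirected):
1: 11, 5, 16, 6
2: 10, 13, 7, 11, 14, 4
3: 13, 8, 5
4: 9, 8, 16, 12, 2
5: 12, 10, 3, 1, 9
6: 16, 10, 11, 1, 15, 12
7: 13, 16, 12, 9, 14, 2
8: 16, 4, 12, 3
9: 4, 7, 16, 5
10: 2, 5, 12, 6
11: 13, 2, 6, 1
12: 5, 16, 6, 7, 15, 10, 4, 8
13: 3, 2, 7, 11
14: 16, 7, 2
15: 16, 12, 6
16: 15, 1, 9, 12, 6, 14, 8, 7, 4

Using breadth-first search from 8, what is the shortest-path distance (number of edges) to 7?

2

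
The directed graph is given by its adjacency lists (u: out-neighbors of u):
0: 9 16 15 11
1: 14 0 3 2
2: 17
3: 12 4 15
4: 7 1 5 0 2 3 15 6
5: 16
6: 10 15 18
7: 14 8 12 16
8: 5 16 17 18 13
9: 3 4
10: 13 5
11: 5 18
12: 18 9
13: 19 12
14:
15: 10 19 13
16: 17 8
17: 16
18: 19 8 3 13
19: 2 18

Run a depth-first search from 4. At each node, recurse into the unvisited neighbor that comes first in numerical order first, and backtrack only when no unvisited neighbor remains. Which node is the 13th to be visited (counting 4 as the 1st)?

2

Visit 4
4 → 0
0 → 9
9 → 3
3 → 12
12 → 18
18 → 8
8 → 5
5 → 16
16 → 17
8 → 13
13 → 19
19 → 2
3 → 15
15 → 10
0 → 11
4 → 1
1 → 14
4 → 6
4 → 7

Visit order: 4, 0, 9, 3, 12, 18, 8, 5, 16, 17, 13, 19, 2, 15, 10, 11, 1, 14, 6, 7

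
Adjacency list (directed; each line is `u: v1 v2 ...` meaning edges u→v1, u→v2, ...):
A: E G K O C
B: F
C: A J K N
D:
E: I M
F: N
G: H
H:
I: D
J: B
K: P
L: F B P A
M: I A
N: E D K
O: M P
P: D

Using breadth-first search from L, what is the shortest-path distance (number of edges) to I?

Level 0: L
Level 1: A, B, F, P
Level 2: C, D, E, G, K, N, O
Level 3: H, I, J, M
I first appears at level 3.

3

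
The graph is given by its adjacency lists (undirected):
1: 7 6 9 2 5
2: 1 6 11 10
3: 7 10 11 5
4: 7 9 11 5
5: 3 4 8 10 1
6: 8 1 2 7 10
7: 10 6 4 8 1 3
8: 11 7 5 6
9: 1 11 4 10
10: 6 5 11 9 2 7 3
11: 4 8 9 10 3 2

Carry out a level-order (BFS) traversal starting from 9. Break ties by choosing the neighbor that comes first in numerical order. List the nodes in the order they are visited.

Visit 9; enqueue 1, 4, 10, 11 → queue [1, 4, 10, 11]
Visit 1; enqueue 2, 5, 6, 7 → queue [4, 10, 11, 2, 5, 6, 7]
Visit 4 → queue [10, 11, 2, 5, 6, 7]
Visit 10; enqueue 3 → queue [11, 2, 5, 6, 7, 3]
Visit 11; enqueue 8 → queue [2, 5, 6, 7, 3, 8]
Visit 2 → queue [5, 6, 7, 3, 8]
Visit 5 → queue [6, 7, 3, 8]
Visit 6 → queue [7, 3, 8]
Visit 7 → queue [3, 8]
Visit 3 → queue [8]
Visit 8 → queue []

9 1 4 10 11 2 5 6 7 3 8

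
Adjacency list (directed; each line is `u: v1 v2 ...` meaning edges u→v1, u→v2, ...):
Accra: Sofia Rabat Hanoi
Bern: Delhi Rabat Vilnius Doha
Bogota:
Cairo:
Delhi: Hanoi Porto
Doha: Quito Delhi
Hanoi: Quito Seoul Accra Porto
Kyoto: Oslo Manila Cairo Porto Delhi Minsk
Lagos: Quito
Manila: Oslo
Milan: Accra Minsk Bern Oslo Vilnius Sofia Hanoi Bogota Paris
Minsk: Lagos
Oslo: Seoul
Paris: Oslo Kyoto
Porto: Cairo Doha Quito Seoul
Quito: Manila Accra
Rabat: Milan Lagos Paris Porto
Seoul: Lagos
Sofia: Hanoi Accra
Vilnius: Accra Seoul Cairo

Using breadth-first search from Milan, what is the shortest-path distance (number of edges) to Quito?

Level 0: Milan
Level 1: Accra, Bern, Bogota, Hanoi, Minsk, Oslo, Paris, Sofia, Vilnius
Level 2: Cairo, Delhi, Doha, Kyoto, Lagos, Porto, Quito, Rabat, Seoul
Level 3: Manila
Quito first appears at level 2.

2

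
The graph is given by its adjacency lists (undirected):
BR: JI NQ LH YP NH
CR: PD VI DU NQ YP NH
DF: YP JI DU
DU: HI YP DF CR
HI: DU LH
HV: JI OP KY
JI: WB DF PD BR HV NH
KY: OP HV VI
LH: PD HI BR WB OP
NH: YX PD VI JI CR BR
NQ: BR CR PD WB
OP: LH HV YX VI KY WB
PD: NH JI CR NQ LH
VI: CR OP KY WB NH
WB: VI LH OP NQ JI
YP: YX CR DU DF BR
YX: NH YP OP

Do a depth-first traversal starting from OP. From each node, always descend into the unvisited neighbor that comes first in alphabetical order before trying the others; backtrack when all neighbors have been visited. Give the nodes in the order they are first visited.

OP HV JI BR LH HI DU CR NH PD NQ WB VI KY YX YP DF

Visit OP
OP → HV
HV → JI
JI → BR
BR → LH
LH → HI
HI → DU
DU → CR
CR → NH
NH → PD
PD → NQ
NQ → WB
WB → VI
VI → KY
NH → YX
YX → YP
YP → DF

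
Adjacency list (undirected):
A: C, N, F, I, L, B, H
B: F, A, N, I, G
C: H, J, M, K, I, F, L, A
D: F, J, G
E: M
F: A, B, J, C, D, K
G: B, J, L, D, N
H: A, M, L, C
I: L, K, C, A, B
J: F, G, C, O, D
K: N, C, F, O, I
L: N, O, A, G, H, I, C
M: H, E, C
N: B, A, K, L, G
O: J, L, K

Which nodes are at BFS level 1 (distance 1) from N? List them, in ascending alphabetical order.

Level 0: N
Level 1: A, B, G, K, L
Level 2: C, D, F, H, I, J, O
Level 3: M
Level 4: E

A, B, G, K, L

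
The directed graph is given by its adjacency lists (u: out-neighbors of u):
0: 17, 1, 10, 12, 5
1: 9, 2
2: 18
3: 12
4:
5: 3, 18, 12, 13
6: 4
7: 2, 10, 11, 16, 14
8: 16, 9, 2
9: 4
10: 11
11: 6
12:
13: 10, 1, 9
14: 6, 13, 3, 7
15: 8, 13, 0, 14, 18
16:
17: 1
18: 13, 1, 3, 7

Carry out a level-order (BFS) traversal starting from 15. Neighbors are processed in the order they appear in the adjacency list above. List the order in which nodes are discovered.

Visit 15; enqueue 8, 13, 0, 14, 18 → queue [8, 13, 0, 14, 18]
Visit 8; enqueue 16, 9, 2 → queue [13, 0, 14, 18, 16, 9, 2]
Visit 13; enqueue 10, 1 → queue [0, 14, 18, 16, 9, 2, 10, 1]
Visit 0; enqueue 17, 12, 5 → queue [14, 18, 16, 9, 2, 10, 1, 17, 12, 5]
Visit 14; enqueue 6, 3, 7 → queue [18, 16, 9, 2, 10, 1, 17, 12, 5, 6, 3, 7]
Visit 18 → queue [16, 9, 2, 10, 1, 17, 12, 5, 6, 3, 7]
Visit 16 → queue [9, 2, 10, 1, 17, 12, 5, 6, 3, 7]
Visit 9; enqueue 4 → queue [2, 10, 1, 17, 12, 5, 6, 3, 7, 4]
Visit 2 → queue [10, 1, 17, 12, 5, 6, 3, 7, 4]
Visit 10; enqueue 11 → queue [1, 17, 12, 5, 6, 3, 7, 4, 11]
Visit 1 → queue [17, 12, 5, 6, 3, 7, 4, 11]
Visit 17 → queue [12, 5, 6, 3, 7, 4, 11]
Visit 12 → queue [5, 6, 3, 7, 4, 11]
Visit 5 → queue [6, 3, 7, 4, 11]
Visit 6 → queue [3, 7, 4, 11]
Visit 3 → queue [7, 4, 11]
Visit 7 → queue [4, 11]
Visit 4 → queue [11]
Visit 11 → queue []

15 8 13 0 14 18 16 9 2 10 1 17 12 5 6 3 7 4 11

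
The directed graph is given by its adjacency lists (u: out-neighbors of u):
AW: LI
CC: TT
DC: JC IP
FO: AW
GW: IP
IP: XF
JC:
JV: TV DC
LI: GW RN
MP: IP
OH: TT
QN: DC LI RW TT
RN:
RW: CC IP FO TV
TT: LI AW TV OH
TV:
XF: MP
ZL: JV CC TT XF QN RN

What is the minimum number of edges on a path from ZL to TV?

2

Level 0: ZL
Level 1: CC, JV, QN, RN, TT, XF
Level 2: AW, DC, LI, MP, OH, RW, TV
Level 3: FO, GW, IP, JC
TV first appears at level 2.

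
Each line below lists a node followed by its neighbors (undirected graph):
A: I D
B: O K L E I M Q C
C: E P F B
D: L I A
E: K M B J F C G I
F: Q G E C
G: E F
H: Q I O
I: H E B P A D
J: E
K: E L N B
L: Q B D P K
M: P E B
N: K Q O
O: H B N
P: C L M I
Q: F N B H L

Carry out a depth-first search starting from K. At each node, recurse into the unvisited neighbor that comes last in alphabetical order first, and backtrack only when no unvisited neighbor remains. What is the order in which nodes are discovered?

K -> N -> Q -> L -> P -> M -> E -> J -> I -> H -> O -> B -> C -> F -> G -> D -> A

Visit K
K → N
N → Q
Q → L
L → P
P → M
M → E
E → J
E → I
I → H
H → O
O → B
B → C
C → F
F → G
I → D
D → A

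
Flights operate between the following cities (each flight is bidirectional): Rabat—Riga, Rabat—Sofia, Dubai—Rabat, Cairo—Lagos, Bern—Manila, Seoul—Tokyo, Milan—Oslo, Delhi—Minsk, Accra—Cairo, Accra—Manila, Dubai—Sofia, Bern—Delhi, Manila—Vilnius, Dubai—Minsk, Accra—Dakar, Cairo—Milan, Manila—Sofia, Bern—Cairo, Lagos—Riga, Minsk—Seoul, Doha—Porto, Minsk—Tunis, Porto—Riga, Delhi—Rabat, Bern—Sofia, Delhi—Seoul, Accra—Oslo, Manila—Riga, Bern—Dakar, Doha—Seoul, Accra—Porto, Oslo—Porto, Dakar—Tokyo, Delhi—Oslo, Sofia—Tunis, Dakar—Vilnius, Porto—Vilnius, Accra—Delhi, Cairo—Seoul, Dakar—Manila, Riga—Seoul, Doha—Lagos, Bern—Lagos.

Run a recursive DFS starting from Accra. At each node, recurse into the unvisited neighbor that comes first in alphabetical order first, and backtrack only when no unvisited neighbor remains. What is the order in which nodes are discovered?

Accra, Cairo, Bern, Dakar, Manila, Riga, Lagos, Doha, Porto, Oslo, Delhi, Minsk, Dubai, Rabat, Sofia, Tunis, Seoul, Tokyo, Milan, Vilnius

Visit Accra
Accra → Cairo
Cairo → Bern
Bern → Dakar
Dakar → Manila
Manila → Riga
Riga → Lagos
Lagos → Doha
Doha → Porto
Porto → Oslo
Oslo → Delhi
Delhi → Minsk
Minsk → Dubai
Dubai → Rabat
Rabat → Sofia
Sofia → Tunis
Minsk → Seoul
Seoul → Tokyo
Oslo → Milan
Porto → Vilnius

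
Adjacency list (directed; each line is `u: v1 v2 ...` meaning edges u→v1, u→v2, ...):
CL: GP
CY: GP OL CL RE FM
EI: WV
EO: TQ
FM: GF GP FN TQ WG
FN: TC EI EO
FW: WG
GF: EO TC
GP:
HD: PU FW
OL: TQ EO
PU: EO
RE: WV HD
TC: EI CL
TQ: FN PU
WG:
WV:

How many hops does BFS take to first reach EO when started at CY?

Level 0: CY
Level 1: CL, FM, GP, OL, RE
Level 2: EO, FN, GF, HD, TQ, WG, WV
Level 3: EI, FW, PU, TC
EO first appears at level 2.

2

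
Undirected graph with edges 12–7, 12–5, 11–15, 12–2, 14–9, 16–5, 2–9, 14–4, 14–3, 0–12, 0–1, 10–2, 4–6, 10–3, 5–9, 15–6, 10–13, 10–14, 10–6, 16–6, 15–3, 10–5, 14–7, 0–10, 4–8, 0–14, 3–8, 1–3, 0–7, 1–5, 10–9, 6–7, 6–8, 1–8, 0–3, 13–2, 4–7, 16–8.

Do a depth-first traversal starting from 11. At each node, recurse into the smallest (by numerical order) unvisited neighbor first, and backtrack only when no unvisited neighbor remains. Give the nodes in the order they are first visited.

Visit 11
11 → 15
15 → 3
3 → 0
0 → 1
1 → 5
5 → 9
9 → 2
2 → 10
10 → 6
6 → 4
4 → 7
7 → 12
7 → 14
4 → 8
8 → 16
10 → 13

11 → 15 → 3 → 0 → 1 → 5 → 9 → 2 → 10 → 6 → 4 → 7 → 12 → 14 → 8 → 16 → 13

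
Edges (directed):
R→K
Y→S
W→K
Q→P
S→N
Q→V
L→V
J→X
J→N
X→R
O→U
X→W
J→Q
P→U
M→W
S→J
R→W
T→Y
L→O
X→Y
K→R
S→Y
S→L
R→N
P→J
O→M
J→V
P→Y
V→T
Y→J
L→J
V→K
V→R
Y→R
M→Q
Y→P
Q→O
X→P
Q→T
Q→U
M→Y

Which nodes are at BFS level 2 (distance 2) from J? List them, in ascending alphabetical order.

Level 0: J
Level 1: N, Q, V, X
Level 2: K, O, P, R, T, U, W, Y
Level 3: M, S
Level 4: L

K, O, P, R, T, U, W, Y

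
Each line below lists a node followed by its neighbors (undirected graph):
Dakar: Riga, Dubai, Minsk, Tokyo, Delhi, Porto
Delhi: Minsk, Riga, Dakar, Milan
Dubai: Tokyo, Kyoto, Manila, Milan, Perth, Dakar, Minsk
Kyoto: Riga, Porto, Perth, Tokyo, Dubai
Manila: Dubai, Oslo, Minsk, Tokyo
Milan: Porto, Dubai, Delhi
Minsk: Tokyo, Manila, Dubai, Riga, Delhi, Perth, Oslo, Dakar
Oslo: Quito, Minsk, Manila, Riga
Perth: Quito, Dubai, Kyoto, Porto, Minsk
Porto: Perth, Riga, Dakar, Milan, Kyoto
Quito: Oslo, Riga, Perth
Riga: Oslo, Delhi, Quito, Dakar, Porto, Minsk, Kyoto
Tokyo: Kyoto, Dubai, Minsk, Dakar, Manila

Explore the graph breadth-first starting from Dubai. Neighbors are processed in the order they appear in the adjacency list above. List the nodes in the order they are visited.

Visit Dubai; enqueue Tokyo, Kyoto, Manila, Milan, Perth, Dakar, Minsk → queue [Tokyo, Kyoto, Manila, Milan, Perth, Dakar, Minsk]
Visit Tokyo → queue [Kyoto, Manila, Milan, Perth, Dakar, Minsk]
Visit Kyoto; enqueue Riga, Porto → queue [Manila, Milan, Perth, Dakar, Minsk, Riga, Porto]
Visit Manila; enqueue Oslo → queue [Milan, Perth, Dakar, Minsk, Riga, Porto, Oslo]
Visit Milan; enqueue Delhi → queue [Perth, Dakar, Minsk, Riga, Porto, Oslo, Delhi]
Visit Perth; enqueue Quito → queue [Dakar, Minsk, Riga, Porto, Oslo, Delhi, Quito]
Visit Dakar → queue [Minsk, Riga, Porto, Oslo, Delhi, Quito]
Visit Minsk → queue [Riga, Porto, Oslo, Delhi, Quito]
Visit Riga → queue [Porto, Oslo, Delhi, Quito]
Visit Porto → queue [Oslo, Delhi, Quito]
Visit Oslo → queue [Delhi, Quito]
Visit Delhi → queue [Quito]
Visit Quito → queue []

Dubai, Tokyo, Kyoto, Manila, Milan, Perth, Dakar, Minsk, Riga, Porto, Oslo, Delhi, Quito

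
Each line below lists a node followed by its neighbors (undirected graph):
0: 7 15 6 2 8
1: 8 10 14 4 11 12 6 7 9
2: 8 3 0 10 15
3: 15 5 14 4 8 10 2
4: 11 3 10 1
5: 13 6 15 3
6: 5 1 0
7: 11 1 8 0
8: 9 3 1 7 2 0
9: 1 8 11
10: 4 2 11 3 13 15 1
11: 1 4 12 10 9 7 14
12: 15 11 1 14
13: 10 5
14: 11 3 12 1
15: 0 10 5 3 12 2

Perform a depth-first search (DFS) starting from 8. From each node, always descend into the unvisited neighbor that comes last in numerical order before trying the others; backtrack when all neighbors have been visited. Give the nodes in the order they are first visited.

Visit 8
8 → 9
9 → 11
11 → 14
14 → 12
12 → 15
15 → 10
10 → 13
13 → 5
5 → 6
6 → 1
1 → 7
7 → 0
0 → 2
2 → 3
3 → 4

8, 9, 11, 14, 12, 15, 10, 13, 5, 6, 1, 7, 0, 2, 3, 4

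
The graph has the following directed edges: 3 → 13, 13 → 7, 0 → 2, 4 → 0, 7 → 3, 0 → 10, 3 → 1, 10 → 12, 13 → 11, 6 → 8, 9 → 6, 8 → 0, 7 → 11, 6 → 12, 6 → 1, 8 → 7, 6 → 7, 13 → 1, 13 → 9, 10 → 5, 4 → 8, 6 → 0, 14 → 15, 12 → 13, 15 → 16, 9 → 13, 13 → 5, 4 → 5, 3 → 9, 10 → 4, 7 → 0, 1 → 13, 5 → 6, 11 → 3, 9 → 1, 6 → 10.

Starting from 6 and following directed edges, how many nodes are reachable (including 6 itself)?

14

BFS from 6 visits: 6, 12, 10, 8, 7, 1, 0, 13, 5, 4, 11, 3, 2, 9
Reachable nodes: 14 of 17 total.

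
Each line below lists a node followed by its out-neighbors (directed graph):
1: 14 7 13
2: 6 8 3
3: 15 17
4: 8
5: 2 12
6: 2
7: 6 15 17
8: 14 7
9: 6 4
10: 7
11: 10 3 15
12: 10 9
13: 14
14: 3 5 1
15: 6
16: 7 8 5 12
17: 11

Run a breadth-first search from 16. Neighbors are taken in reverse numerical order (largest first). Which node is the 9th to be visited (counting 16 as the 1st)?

17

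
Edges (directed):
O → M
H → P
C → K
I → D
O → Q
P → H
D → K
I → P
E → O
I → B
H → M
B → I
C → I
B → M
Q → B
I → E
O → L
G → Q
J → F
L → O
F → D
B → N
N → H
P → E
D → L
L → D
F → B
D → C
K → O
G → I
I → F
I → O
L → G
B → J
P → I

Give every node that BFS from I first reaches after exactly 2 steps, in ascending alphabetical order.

Level 0: I
Level 1: B, D, E, F, O, P
Level 2: C, H, J, K, L, M, N, Q
Level 3: G

C, H, J, K, L, M, N, Q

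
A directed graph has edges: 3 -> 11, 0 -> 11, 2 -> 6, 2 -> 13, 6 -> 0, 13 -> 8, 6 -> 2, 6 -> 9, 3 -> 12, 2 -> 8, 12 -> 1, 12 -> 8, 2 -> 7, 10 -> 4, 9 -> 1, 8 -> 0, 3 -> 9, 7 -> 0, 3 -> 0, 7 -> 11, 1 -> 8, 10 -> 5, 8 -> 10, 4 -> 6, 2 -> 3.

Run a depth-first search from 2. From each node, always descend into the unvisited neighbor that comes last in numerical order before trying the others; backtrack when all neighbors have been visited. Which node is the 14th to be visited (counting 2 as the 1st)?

12

Visit 2
2 → 13
13 → 8
8 → 10
10 → 5
10 → 4
4 → 6
6 → 9
9 → 1
6 → 0
0 → 11
2 → 7
2 → 3
3 → 12

Visit order: 2, 13, 8, 10, 5, 4, 6, 9, 1, 0, 11, 7, 3, 12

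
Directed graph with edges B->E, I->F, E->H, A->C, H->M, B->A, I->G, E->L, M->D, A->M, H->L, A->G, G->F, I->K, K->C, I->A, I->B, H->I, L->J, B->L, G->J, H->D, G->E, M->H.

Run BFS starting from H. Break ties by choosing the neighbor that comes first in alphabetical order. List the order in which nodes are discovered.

Visit H; enqueue D, I, L, M → queue [D, I, L, M]
Visit D → queue [I, L, M]
Visit I; enqueue A, B, F, G, K → queue [L, M, A, B, F, G, K]
Visit L; enqueue J → queue [M, A, B, F, G, K, J]
Visit M → queue [A, B, F, G, K, J]
Visit A; enqueue C → queue [B, F, G, K, J, C]
Visit B; enqueue E → queue [F, G, K, J, C, E]
Visit F → queue [G, K, J, C, E]
Visit G → queue [K, J, C, E]
Visit K → queue [J, C, E]
Visit J → queue [C, E]
Visit C → queue [E]
Visit E → queue []

H, D, I, L, M, A, B, F, G, K, J, C, E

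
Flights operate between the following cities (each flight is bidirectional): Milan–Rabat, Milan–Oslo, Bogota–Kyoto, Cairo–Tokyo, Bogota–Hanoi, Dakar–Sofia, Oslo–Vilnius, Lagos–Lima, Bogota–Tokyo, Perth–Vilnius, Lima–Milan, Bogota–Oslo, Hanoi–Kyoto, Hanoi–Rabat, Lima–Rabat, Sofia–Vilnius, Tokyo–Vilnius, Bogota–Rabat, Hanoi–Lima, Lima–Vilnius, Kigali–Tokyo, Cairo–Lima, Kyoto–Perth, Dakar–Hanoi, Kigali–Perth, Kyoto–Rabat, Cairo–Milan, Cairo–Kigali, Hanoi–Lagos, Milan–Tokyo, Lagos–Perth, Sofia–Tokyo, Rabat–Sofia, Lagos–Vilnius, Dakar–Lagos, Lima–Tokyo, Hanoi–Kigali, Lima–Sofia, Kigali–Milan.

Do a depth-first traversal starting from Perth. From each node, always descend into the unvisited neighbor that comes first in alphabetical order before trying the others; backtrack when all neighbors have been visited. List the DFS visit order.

Perth, Kigali, Cairo, Lima, Hanoi, Bogota, Kyoto, Rabat, Milan, Oslo, Vilnius, Lagos, Dakar, Sofia, Tokyo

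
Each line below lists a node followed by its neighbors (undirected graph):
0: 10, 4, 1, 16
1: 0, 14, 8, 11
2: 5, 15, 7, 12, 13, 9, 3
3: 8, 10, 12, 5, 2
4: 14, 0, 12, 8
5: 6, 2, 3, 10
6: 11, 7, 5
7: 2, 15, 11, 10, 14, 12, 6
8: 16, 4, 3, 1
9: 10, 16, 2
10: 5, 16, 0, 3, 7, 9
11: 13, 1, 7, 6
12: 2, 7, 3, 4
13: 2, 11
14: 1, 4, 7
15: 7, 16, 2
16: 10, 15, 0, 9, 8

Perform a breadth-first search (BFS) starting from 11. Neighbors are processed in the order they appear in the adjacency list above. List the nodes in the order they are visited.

11 → 13 → 1 → 7 → 6 → 2 → 0 → 14 → 8 → 15 → 10 → 12 → 5 → 9 → 3 → 4 → 16

Visit 11; enqueue 13, 1, 7, 6 → queue [13, 1, 7, 6]
Visit 13; enqueue 2 → queue [1, 7, 6, 2]
Visit 1; enqueue 0, 14, 8 → queue [7, 6, 2, 0, 14, 8]
Visit 7; enqueue 15, 10, 12 → queue [6, 2, 0, 14, 8, 15, 10, 12]
Visit 6; enqueue 5 → queue [2, 0, 14, 8, 15, 10, 12, 5]
Visit 2; enqueue 9, 3 → queue [0, 14, 8, 15, 10, 12, 5, 9, 3]
Visit 0; enqueue 4, 16 → queue [14, 8, 15, 10, 12, 5, 9, 3, 4, 16]
Visit 14 → queue [8, 15, 10, 12, 5, 9, 3, 4, 16]
Visit 8 → queue [15, 10, 12, 5, 9, 3, 4, 16]
Visit 15 → queue [10, 12, 5, 9, 3, 4, 16]
Visit 10 → queue [12, 5, 9, 3, 4, 16]
Visit 12 → queue [5, 9, 3, 4, 16]
Visit 5 → queue [9, 3, 4, 16]
Visit 9 → queue [3, 4, 16]
Visit 3 → queue [4, 16]
Visit 4 → queue [16]
Visit 16 → queue []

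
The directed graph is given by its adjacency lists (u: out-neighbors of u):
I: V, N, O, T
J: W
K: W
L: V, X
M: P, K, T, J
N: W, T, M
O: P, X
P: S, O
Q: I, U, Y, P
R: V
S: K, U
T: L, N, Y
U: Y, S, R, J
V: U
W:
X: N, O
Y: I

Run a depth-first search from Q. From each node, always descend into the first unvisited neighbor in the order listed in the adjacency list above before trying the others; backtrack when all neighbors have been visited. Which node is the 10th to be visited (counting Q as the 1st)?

Visit Q
Q → I
I → V
V → U
U → Y
U → S
S → K
K → W
U → R
U → J
I → N
N → T
T → L
L → X
X → O
O → P
N → M

Visit order: Q, I, V, U, Y, S, K, W, R, J, N, T, L, X, O, P, M

J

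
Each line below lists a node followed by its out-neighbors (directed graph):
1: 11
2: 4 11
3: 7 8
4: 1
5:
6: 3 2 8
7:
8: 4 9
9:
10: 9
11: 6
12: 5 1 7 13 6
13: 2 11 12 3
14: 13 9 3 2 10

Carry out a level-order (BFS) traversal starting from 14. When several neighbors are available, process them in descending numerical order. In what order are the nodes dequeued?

Visit 14; enqueue 13, 10, 9, 3, 2 → queue [13, 10, 9, 3, 2]
Visit 13; enqueue 12, 11 → queue [10, 9, 3, 2, 12, 11]
Visit 10 → queue [9, 3, 2, 12, 11]
Visit 9 → queue [3, 2, 12, 11]
Visit 3; enqueue 8, 7 → queue [2, 12, 11, 8, 7]
Visit 2; enqueue 4 → queue [12, 11, 8, 7, 4]
Visit 12; enqueue 6, 5, 1 → queue [11, 8, 7, 4, 6, 5, 1]
Visit 11 → queue [8, 7, 4, 6, 5, 1]
Visit 8 → queue [7, 4, 6, 5, 1]
Visit 7 → queue [4, 6, 5, 1]
Visit 4 → queue [6, 5, 1]
Visit 6 → queue [5, 1]
Visit 5 → queue [1]
Visit 1 → queue []

14 → 13 → 10 → 9 → 3 → 2 → 12 → 11 → 8 → 7 → 4 → 6 → 5 → 1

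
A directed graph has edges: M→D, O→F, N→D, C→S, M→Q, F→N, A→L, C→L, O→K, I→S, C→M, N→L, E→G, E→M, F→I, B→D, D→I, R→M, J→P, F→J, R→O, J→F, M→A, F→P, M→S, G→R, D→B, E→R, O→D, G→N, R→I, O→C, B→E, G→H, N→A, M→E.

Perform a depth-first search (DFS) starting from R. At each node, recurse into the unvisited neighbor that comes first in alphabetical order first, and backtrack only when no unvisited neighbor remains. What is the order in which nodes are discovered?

R → I → S → M → A → L → D → B → E → G → H → N → Q → O → C → F → J → P → K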